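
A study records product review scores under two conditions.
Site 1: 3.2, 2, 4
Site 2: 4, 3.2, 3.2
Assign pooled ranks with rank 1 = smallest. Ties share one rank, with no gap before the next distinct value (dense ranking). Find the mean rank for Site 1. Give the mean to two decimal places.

2.00

Sorted (ascending): 2, 3.2, 3.2, 3.2, 4, 4
The 3 values of 3.2 share dense rank 2.
The 2 values of 4 share dense rank 3.
Remaining distinct values take the next consecutive integers.
Site 1 values → pooled ranks: 3.2→2, 2→1, 4→3
Mean rank = (2 + 1 + 3) / 3 = 2.00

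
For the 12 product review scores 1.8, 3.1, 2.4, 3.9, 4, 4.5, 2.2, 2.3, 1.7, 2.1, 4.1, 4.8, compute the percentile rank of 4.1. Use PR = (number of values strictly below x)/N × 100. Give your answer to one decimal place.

N = 12.
Strictly below 4.1: 9. Equal to 4.1: 1.
PR = 9/12 × 100 = 75.0

75.0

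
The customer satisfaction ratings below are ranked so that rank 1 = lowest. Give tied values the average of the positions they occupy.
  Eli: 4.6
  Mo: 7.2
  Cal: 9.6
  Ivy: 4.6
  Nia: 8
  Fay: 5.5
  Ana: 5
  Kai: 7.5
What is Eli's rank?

Sorted (ascending): 4.6, 4.6, 5, 5.5, 7.2, 7.5, 8, 9.6
The 2 values of 4.6 occupy positions 1–2 → average rank (1+2)/2 = 1.5.
Eli has value 4.6 → rank 1.5.

1.5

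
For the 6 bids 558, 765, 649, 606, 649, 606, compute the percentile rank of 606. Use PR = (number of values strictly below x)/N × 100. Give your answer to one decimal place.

N = 6.
Strictly below 606: 1. Equal to 606: 2.
PR = 1/6 × 100 = 16.7

16.7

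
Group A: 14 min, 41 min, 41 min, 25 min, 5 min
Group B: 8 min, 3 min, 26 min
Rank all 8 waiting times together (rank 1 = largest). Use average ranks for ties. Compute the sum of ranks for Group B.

17

Sorted (descending): 41, 41, 26, 25, 14, 8, 5, 3
The 2 values of 41 occupy positions 1–2 → average rank (1+2)/2 = 1.5.
Group B values → pooled ranks: 8→6, 3→8, 26→3
Rank sum = 6 + 8 + 3 = 17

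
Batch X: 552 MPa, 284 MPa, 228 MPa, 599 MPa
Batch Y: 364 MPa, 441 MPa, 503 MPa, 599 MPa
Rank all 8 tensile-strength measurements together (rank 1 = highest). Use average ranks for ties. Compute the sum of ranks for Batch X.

19.5

Sorted (descending): 599, 599, 552, 503, 441, 364, 284, 228
The 2 values of 599 occupy positions 1–2 → average rank (1+2)/2 = 1.5.
Batch X values → pooled ranks: 552→3, 284→7, 228→8, 599→1.5
Rank sum = 3 + 7 + 8 + 1.5 = 19.5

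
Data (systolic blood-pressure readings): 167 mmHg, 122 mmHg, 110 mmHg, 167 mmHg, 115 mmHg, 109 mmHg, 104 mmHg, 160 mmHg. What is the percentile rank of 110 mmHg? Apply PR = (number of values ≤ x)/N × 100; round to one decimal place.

N = 8.
Strictly below 110: 2. Equal to 110: 1.
PR = 3/8 × 100 = 37.5

37.5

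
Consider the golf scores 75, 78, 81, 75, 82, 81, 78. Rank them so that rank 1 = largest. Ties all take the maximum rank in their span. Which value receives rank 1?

Sorted (descending): 82, 81, 81, 78, 78, 75, 75
The 2 values of 81 occupy positions 2–3 → each gets rank 3.
The 2 values of 78 occupy positions 4–5 → each gets rank 5.
The 2 values of 75 occupy positions 6–7 → each gets rank 7.
Rank 1 → value 82.

82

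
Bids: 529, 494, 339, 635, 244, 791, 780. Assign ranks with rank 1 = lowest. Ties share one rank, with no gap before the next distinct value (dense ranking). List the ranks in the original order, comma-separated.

Sorted (ascending): 244, 339, 494, 529, 635, 780, 791
No ties — each value takes its position as its rank.

4, 3, 2, 5, 1, 7, 6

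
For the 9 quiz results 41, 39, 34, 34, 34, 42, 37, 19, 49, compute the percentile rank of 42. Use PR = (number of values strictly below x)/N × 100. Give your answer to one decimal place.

77.8

N = 9.
Strictly below 42: 7. Equal to 42: 1.
PR = 7/9 × 100 = 77.8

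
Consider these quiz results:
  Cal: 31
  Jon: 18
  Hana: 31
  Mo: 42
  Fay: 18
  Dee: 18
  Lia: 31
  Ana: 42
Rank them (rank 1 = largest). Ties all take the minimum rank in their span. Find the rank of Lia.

3

Sorted (descending): 42, 42, 31, 31, 31, 18, 18, 18
The 2 values of 42 occupy positions 1–2 → each gets rank 1.
The 3 values of 31 occupy positions 3–5 → each gets rank 3.
The 3 values of 18 occupy positions 6–8 → each gets rank 6.
Lia has value 31 → rank 3.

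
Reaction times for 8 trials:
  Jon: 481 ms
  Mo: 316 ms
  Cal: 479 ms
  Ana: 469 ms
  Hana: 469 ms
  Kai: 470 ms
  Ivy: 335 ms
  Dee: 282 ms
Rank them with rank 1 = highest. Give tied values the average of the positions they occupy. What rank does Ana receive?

Sorted (descending): 481, 479, 470, 469, 469, 335, 316, 282
The 2 values of 469 occupy positions 4–5 → average rank (4+5)/2 = 4.5.
Ana has value 469 ms → rank 4.5.

4.5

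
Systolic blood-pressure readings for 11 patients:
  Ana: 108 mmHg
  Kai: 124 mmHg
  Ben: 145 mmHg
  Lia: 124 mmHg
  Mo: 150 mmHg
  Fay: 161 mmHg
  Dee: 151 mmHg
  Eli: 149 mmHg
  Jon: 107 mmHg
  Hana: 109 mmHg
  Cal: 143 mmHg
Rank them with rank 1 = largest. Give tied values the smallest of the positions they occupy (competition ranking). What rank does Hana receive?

Sorted (descending): 161, 151, 150, 149, 145, 143, 124, 124, 109, 108, 107
The 2 values of 124 occupy positions 7–8 → each gets rank 7.
Hana has value 109 mmHg → rank 9.

9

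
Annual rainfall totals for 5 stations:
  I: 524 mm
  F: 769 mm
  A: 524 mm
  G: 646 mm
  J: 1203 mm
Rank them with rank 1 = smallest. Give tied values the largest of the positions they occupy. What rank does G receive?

Sorted (ascending): 524, 524, 646, 769, 1203
The 2 values of 524 occupy positions 1–2 → each gets rank 2.
G has value 646 mm → rank 3.

3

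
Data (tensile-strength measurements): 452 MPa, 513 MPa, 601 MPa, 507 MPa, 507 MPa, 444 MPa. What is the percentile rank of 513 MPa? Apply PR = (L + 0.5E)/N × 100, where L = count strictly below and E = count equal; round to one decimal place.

75.0

N = 6.
Strictly below 513: 4. Equal to 513: 1.
PR = (4 + 0.5·1)/6 × 100 = 75.0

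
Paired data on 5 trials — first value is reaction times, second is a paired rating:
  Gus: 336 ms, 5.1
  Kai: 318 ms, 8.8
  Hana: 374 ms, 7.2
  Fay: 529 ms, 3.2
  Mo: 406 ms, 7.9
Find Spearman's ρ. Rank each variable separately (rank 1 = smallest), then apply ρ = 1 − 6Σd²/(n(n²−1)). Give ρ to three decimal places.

Ranks of variable 1: 2, 1, 3, 5, 4
Ranks of variable 2: 2, 5, 3, 1, 4
d = r₁ − r₂: 0, -4, 0, 4, 0
d²: 0, 16, 0, 16, 0; Σd² = 32
ρ = 1 − 6·32/(5·24) = 1 − 192/120 = -0.600

-0.600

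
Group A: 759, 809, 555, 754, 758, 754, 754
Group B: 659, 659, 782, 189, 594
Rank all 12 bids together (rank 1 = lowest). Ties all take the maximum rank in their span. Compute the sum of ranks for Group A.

57

Sorted (ascending): 189, 555, 594, 659, 659, 754, 754, 754, 758, 759, 782, 809
The 2 values of 659 occupy positions 4–5 → each gets rank 5.
The 3 values of 754 occupy positions 6–8 → each gets rank 8.
Group A values → pooled ranks: 759→10, 809→12, 555→2, 754→8, 758→9, 754→8, 754→8
Rank sum = 10 + 12 + 2 + 8 + 9 + 8 + 8 = 57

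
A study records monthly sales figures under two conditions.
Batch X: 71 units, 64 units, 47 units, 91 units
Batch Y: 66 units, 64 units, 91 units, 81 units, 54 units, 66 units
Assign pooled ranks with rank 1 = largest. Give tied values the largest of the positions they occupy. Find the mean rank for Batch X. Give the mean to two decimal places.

Sorted (descending): 91, 91, 81, 71, 66, 66, 64, 64, 54, 47
The 2 values of 91 occupy positions 1–2 → each gets rank 2.
The 2 values of 66 occupy positions 5–6 → each gets rank 6.
The 2 values of 64 occupy positions 7–8 → each gets rank 8.
Batch X values → pooled ranks: 71→4, 64→8, 47→10, 91→2
Mean rank = (4 + 8 + 10 + 2) / 4 = 6.00

6.00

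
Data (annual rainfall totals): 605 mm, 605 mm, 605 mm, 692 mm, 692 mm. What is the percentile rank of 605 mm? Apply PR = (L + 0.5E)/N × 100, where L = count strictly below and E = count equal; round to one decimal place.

30.0

N = 5.
Strictly below 605: 0. Equal to 605: 3.
PR = (0 + 0.5·3)/5 × 100 = 30.0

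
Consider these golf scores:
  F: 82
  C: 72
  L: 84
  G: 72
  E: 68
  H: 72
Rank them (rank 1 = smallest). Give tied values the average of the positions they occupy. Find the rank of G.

Sorted (ascending): 68, 72, 72, 72, 82, 84
The 3 values of 72 occupy positions 2–4 → average rank 3.
G has value 72 → rank 3.

3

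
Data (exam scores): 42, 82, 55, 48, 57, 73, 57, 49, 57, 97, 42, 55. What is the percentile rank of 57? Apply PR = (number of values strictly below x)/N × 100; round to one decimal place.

N = 12.
Strictly below 57: 6. Equal to 57: 3.
PR = 6/12 × 100 = 50.0

50.0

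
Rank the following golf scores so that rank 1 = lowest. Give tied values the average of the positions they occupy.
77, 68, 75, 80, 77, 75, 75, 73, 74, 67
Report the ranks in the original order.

8.5, 2, 6, 10, 8.5, 6, 6, 3, 4, 1

Sorted (ascending): 67, 68, 73, 74, 75, 75, 75, 77, 77, 80
The 3 values of 75 occupy positions 5–7 → average rank 6.
The 2 values of 77 occupy positions 8–9 → average rank (8+9)/2 = 8.5.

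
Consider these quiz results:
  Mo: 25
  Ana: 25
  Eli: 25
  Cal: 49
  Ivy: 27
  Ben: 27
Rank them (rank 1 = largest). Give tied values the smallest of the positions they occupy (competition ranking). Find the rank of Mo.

4

Sorted (descending): 49, 27, 27, 25, 25, 25
The 2 values of 27 occupy positions 2–3 → each gets rank 2.
The 3 values of 25 occupy positions 4–6 → each gets rank 4.
Mo has value 25 → rank 4.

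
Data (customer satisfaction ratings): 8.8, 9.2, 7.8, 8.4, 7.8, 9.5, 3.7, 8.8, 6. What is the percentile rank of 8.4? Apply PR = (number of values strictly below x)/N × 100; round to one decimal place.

44.4

N = 9.
Strictly below 8.4: 4. Equal to 8.4: 1.
PR = 4/9 × 100 = 44.4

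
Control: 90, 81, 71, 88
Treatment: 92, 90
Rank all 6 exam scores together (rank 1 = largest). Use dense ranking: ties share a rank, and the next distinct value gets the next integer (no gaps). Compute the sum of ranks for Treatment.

3

Sorted (descending): 92, 90, 90, 88, 81, 71
The 2 values of 90 share dense rank 2.
Remaining distinct values take the next consecutive integers.
Treatment values → pooled ranks: 92→1, 90→2
Rank sum = 1 + 2 = 3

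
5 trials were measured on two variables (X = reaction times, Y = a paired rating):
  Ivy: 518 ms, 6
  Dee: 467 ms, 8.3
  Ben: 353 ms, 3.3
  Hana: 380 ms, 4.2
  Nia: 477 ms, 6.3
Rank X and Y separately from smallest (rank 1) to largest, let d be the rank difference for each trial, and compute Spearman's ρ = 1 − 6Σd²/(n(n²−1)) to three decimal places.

0.600

Ranks of variable 1: 5, 3, 1, 2, 4
Ranks of variable 2: 3, 5, 1, 2, 4
d = r₁ − r₂: 2, -2, 0, 0, 0
d²: 4, 4, 0, 0, 0; Σd² = 8
ρ = 1 − 6·8/(5·24) = 1 − 48/120 = 0.600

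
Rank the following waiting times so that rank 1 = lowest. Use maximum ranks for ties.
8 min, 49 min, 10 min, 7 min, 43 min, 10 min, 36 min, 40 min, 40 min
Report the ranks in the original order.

2, 9, 4, 1, 8, 4, 5, 7, 7

Sorted (ascending): 7, 8, 10, 10, 36, 40, 40, 43, 49
The 2 values of 10 occupy positions 3–4 → each gets rank 4.
The 2 values of 40 occupy positions 6–7 → each gets rank 7.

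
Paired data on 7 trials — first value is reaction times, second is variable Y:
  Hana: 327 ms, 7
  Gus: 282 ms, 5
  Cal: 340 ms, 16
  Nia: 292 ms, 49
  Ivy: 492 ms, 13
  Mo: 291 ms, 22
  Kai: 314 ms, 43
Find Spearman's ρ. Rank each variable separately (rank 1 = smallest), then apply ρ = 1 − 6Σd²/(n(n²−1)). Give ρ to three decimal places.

-0.036

Ranks of variable 1: 5, 1, 6, 3, 7, 2, 4
Ranks of variable 2: 2, 1, 4, 7, 3, 5, 6
d = r₁ − r₂: 3, 0, 2, -4, 4, -3, -2
d²: 9, 0, 4, 16, 16, 9, 4; Σd² = 58
ρ = 1 − 6·58/(7·48) = 1 − 348/336 = -0.036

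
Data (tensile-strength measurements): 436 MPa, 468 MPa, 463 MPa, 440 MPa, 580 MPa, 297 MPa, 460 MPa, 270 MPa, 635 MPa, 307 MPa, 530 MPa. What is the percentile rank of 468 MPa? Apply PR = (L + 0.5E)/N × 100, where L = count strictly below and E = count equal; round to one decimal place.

N = 11.
Strictly below 468: 7. Equal to 468: 1.
PR = (7 + 0.5·1)/11 × 100 = 68.2

68.2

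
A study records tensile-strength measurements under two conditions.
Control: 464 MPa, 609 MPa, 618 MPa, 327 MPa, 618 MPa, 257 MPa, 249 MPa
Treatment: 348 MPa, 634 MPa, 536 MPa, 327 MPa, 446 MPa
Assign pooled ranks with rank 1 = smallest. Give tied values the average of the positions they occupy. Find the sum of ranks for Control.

43.5

Sorted (ascending): 249, 257, 327, 327, 348, 446, 464, 536, 609, 618, 618, 634
The 2 values of 327 occupy positions 3–4 → average rank (3+4)/2 = 3.5.
The 2 values of 618 occupy positions 10–11 → average rank (10+11)/2 = 10.5.
Control values → pooled ranks: 464→7, 609→9, 618→10.5, 327→3.5, 618→10.5, 257→2, 249→1
Rank sum = 7 + 9 + 10.5 + 3.5 + 10.5 + 2 + 1 = 43.5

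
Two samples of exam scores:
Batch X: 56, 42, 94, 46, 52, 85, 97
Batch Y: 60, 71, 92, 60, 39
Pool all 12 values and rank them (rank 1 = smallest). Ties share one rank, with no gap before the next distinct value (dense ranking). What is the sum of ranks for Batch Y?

29

Sorted (ascending): 39, 42, 46, 52, 56, 60, 60, 71, 85, 92, 94, 97
The 2 values of 60 share dense rank 6.
Remaining distinct values take the next consecutive integers.
Batch Y values → pooled ranks: 60→6, 71→7, 92→9, 60→6, 39→1
Rank sum = 6 + 7 + 9 + 6 + 1 = 29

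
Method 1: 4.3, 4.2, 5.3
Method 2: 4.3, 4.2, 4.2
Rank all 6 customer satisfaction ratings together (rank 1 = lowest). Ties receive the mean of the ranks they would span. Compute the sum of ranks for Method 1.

12.5

Sorted (ascending): 4.2, 4.2, 4.2, 4.3, 4.3, 5.3
The 3 values of 4.2 occupy positions 1–3 → average rank 2.
The 2 values of 4.3 occupy positions 4–5 → average rank (4+5)/2 = 4.5.
Method 1 values → pooled ranks: 4.3→4.5, 4.2→2, 5.3→6
Rank sum = 4.5 + 2 + 6 = 12.5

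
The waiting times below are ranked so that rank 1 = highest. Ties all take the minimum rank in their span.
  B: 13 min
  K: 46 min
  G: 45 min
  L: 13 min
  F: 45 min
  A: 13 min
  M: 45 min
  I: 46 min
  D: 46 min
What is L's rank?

7

Sorted (descending): 46, 46, 46, 45, 45, 45, 13, 13, 13
The 3 values of 46 occupy positions 1–3 → each gets rank 1.
The 3 values of 45 occupy positions 4–6 → each gets rank 4.
The 3 values of 13 occupy positions 7–9 → each gets rank 7.
L has value 13 min → rank 7.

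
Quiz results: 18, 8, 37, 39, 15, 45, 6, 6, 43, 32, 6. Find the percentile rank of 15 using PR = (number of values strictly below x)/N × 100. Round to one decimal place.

N = 11.
Strictly below 15: 4. Equal to 15: 1.
PR = 4/11 × 100 = 36.4

36.4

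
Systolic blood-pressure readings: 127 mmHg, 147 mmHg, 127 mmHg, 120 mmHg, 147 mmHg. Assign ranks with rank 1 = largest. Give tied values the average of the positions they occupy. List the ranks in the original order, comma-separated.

Sorted (descending): 147, 147, 127, 127, 120
The 2 values of 147 occupy positions 1–2 → average rank (1+2)/2 = 1.5.
The 2 values of 127 occupy positions 3–4 → average rank (3+4)/2 = 3.5.

3.5, 1.5, 3.5, 5, 1.5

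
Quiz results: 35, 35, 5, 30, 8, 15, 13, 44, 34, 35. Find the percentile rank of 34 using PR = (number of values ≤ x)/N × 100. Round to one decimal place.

60.0

N = 10.
Strictly below 34: 5. Equal to 34: 1.
PR = 6/10 × 100 = 60.0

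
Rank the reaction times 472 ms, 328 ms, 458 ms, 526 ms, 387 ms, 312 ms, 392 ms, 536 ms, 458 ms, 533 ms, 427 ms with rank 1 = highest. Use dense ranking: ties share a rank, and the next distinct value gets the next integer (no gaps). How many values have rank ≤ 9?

Sorted (descending): 536, 533, 526, 472, 458, 458, 427, 392, 387, 328, 312
The 2 values of 458 share dense rank 5.
Remaining distinct values take the next consecutive integers.
Ranks ≤ 9: {1, 2, 3, 4, 5, 5, 6, 7, 8, 9} → 10 values.

10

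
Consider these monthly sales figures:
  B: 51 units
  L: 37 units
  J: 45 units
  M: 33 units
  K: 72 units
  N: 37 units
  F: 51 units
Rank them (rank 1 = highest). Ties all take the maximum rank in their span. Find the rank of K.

Sorted (descending): 72, 51, 51, 45, 37, 37, 33
The 2 values of 51 occupy positions 2–3 → each gets rank 3.
The 2 values of 37 occupy positions 5–6 → each gets rank 6.
K has value 72 units → rank 1.

1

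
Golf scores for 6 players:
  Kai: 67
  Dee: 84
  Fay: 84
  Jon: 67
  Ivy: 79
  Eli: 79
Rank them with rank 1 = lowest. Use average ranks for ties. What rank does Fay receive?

Sorted (ascending): 67, 67, 79, 79, 84, 84
The 2 values of 67 occupy positions 1–2 → average rank (1+2)/2 = 1.5.
The 2 values of 79 occupy positions 3–4 → average rank (3+4)/2 = 3.5.
The 2 values of 84 occupy positions 5–6 → average rank (5+6)/2 = 5.5.
Fay has value 84 → rank 5.5.

5.5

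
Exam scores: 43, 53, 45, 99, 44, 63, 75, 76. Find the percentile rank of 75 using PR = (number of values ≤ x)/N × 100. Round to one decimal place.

75.0

N = 8.
Strictly below 75: 5. Equal to 75: 1.
PR = 6/8 × 100 = 75.0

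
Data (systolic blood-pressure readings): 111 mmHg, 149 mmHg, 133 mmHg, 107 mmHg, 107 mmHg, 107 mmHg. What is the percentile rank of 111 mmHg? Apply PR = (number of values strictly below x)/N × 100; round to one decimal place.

N = 6.
Strictly below 111: 3. Equal to 111: 1.
PR = 3/6 × 100 = 50.0

50.0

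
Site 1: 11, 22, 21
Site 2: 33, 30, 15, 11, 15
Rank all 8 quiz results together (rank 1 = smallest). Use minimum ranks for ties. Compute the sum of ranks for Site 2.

22

Sorted (ascending): 11, 11, 15, 15, 21, 22, 30, 33
The 2 values of 11 occupy positions 1–2 → each gets rank 1.
The 2 values of 15 occupy positions 3–4 → each gets rank 3.
Site 2 values → pooled ranks: 33→8, 30→7, 15→3, 11→1, 15→3
Rank sum = 8 + 7 + 3 + 1 + 3 = 22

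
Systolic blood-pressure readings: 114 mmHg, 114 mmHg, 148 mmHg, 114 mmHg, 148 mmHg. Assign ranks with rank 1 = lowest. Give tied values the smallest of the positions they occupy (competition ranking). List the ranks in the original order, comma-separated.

1, 1, 4, 1, 4

Sorted (ascending): 114, 114, 114, 148, 148
The 3 values of 114 occupy positions 1–3 → each gets rank 1.
The 2 values of 148 occupy positions 4–5 → each gets rank 4.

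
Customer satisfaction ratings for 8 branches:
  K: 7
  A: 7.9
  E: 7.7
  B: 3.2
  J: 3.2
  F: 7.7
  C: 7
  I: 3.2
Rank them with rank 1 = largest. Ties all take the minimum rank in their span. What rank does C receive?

4

Sorted (descending): 7.9, 7.7, 7.7, 7, 7, 3.2, 3.2, 3.2
The 2 values of 7.7 occupy positions 2–3 → each gets rank 2.
The 2 values of 7 occupy positions 4–5 → each gets rank 4.
The 3 values of 3.2 occupy positions 6–8 → each gets rank 6.
C has value 7 → rank 4.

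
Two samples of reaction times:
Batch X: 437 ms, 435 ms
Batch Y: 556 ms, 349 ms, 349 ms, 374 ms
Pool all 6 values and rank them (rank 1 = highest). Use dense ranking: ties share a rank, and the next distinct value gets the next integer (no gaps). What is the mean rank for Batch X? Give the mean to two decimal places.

2.50

Sorted (descending): 556, 437, 435, 374, 349, 349
The 2 values of 349 share dense rank 5.
Remaining distinct values take the next consecutive integers.
Batch X values → pooled ranks: 437→2, 435→3
Mean rank = (2 + 3) / 2 = 2.50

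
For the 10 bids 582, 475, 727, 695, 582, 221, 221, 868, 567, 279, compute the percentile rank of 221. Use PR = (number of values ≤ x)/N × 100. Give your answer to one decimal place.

20.0

N = 10.
Strictly below 221: 0. Equal to 221: 2.
PR = 2/10 × 100 = 20.0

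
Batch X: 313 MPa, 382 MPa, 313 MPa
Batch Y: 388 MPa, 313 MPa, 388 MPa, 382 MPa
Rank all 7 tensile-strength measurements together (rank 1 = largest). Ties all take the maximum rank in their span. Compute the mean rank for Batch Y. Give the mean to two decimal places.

3.75

Sorted (descending): 388, 388, 382, 382, 313, 313, 313
The 2 values of 388 occupy positions 1–2 → each gets rank 2.
The 2 values of 382 occupy positions 3–4 → each gets rank 4.
The 3 values of 313 occupy positions 5–7 → each gets rank 7.
Batch Y values → pooled ranks: 388→2, 313→7, 388→2, 382→4
Mean rank = (2 + 7 + 2 + 4) / 4 = 3.75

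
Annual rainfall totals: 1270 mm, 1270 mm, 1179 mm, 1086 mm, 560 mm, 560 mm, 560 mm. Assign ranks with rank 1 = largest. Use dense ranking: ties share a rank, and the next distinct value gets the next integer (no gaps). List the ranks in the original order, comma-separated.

1, 1, 2, 3, 4, 4, 4

Sorted (descending): 1270, 1270, 1179, 1086, 560, 560, 560
The 2 values of 1270 share dense rank 1.
The 3 values of 560 share dense rank 4.
Remaining distinct values take the next consecutive integers.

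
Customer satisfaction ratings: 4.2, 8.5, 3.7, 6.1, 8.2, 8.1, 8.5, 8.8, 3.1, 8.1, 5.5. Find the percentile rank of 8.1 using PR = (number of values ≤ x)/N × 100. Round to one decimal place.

N = 11.
Strictly below 8.1: 5. Equal to 8.1: 2.
PR = 7/11 × 100 = 63.6

63.6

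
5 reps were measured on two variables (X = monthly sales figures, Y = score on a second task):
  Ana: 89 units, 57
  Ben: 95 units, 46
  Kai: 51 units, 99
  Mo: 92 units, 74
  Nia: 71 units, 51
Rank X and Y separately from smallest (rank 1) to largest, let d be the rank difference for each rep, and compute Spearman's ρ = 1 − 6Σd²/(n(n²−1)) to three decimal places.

Ranks of variable 1: 3, 5, 1, 4, 2
Ranks of variable 2: 3, 1, 5, 4, 2
d = r₁ − r₂: 0, 4, -4, 0, 0
d²: 0, 16, 16, 0, 0; Σd² = 32
ρ = 1 − 6·32/(5·24) = 1 − 192/120 = -0.600

-0.600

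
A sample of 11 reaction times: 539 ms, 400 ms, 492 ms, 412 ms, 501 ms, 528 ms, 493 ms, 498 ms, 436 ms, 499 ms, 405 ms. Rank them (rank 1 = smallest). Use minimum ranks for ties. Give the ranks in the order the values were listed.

Sorted (ascending): 400, 405, 412, 436, 492, 493, 498, 499, 501, 528, 539
No ties — each value takes its position as its rank.

11, 1, 5, 3, 9, 10, 6, 7, 4, 8, 2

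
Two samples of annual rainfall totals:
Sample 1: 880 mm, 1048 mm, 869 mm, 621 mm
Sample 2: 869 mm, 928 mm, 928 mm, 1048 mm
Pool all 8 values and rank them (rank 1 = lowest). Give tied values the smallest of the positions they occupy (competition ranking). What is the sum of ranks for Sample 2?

Sorted (ascending): 621, 869, 869, 880, 928, 928, 1048, 1048
The 2 values of 869 occupy positions 2–3 → each gets rank 2.
The 2 values of 928 occupy positions 5–6 → each gets rank 5.
The 2 values of 1048 occupy positions 7–8 → each gets rank 7.
Sample 2 values → pooled ranks: 869→2, 928→5, 928→5, 1048→7
Rank sum = 2 + 5 + 5 + 7 = 19

19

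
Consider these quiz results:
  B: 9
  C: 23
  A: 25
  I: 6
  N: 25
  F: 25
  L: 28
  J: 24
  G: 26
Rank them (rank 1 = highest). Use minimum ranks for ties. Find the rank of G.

2

Sorted (descending): 28, 26, 25, 25, 25, 24, 23, 9, 6
The 3 values of 25 occupy positions 3–5 → each gets rank 3.
G has value 26 → rank 2.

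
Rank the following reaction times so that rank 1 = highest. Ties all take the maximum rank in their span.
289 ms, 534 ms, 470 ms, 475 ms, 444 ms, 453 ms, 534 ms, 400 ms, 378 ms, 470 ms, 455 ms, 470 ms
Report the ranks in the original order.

12, 2, 6, 3, 9, 8, 2, 10, 11, 6, 7, 6

Sorted (descending): 534, 534, 475, 470, 470, 470, 455, 453, 444, 400, 378, 289
The 2 values of 534 occupy positions 1–2 → each gets rank 2.
The 3 values of 470 occupy positions 4–6 → each gets rank 6.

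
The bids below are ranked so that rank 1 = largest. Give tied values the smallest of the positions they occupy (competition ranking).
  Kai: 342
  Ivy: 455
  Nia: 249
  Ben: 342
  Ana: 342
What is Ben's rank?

Sorted (descending): 455, 342, 342, 342, 249
The 3 values of 342 occupy positions 2–4 → each gets rank 2.
Ben has value 342 → rank 2.

2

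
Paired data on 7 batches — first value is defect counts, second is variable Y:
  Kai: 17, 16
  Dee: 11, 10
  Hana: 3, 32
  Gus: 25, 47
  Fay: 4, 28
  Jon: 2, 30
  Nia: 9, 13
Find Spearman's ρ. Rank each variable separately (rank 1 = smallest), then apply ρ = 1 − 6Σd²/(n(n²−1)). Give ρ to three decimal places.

-0.107

Ranks of variable 1: 6, 5, 2, 7, 3, 1, 4
Ranks of variable 2: 3, 1, 6, 7, 4, 5, 2
d = r₁ − r₂: 3, 4, -4, 0, -1, -4, 2
d²: 9, 16, 16, 0, 1, 16, 4; Σd² = 62
ρ = 1 − 6·62/(7·48) = 1 − 372/336 = -0.107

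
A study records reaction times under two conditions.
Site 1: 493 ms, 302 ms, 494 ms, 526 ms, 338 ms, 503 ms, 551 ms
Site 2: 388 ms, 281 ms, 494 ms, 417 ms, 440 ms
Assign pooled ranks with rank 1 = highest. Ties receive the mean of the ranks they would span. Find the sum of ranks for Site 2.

40.5

Sorted (descending): 551, 526, 503, 494, 494, 493, 440, 417, 388, 338, 302, 281
The 2 values of 494 occupy positions 4–5 → average rank (4+5)/2 = 4.5.
Site 2 values → pooled ranks: 388→9, 281→12, 494→4.5, 417→8, 440→7
Rank sum = 9 + 12 + 4.5 + 8 + 7 = 40.5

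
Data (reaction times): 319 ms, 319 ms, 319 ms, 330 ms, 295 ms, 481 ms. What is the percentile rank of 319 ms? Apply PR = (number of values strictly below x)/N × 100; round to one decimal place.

N = 6.
Strictly below 319: 1. Equal to 319: 3.
PR = 1/6 × 100 = 16.7

16.7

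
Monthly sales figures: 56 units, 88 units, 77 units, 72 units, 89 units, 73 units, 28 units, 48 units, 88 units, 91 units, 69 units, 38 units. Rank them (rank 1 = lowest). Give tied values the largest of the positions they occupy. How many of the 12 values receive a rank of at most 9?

8

Sorted (ascending): 28, 38, 48, 56, 69, 72, 73, 77, 88, 88, 89, 91
The 2 values of 88 occupy positions 9–10 → each gets rank 10.
Ranks ≤ 9: {1, 2, 3, 4, 5, 6, 7, 8} → 8 values.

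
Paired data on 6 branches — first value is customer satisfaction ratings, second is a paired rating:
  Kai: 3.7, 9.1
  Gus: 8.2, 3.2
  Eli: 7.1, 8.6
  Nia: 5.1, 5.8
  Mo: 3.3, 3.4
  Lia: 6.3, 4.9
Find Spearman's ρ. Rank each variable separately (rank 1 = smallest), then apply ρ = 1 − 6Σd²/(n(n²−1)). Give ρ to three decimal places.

-0.257

Ranks of variable 1: 2, 6, 5, 3, 1, 4
Ranks of variable 2: 6, 1, 5, 4, 2, 3
d = r₁ − r₂: -4, 5, 0, -1, -1, 1
d²: 16, 25, 0, 1, 1, 1; Σd² = 44
ρ = 1 − 6·44/(6·35) = 1 − 264/210 = -0.257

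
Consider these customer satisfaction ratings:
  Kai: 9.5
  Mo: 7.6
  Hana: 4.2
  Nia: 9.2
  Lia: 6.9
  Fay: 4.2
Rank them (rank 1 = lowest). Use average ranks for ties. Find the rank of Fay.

Sorted (ascending): 4.2, 4.2, 6.9, 7.6, 9.2, 9.5
The 2 values of 4.2 occupy positions 1–2 → average rank (1+2)/2 = 1.5.
Fay has value 4.2 → rank 1.5.

1.5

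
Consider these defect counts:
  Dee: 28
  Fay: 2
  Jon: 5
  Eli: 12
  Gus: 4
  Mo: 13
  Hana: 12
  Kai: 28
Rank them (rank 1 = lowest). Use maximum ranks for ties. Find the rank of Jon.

Sorted (ascending): 2, 4, 5, 12, 12, 13, 28, 28
The 2 values of 12 occupy positions 4–5 → each gets rank 5.
The 2 values of 28 occupy positions 7–8 → each gets rank 8.
Jon has value 5 → rank 3.

3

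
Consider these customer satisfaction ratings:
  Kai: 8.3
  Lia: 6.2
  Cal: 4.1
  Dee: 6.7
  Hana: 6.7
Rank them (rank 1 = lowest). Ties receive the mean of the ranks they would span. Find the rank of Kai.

Sorted (ascending): 4.1, 6.2, 6.7, 6.7, 8.3
The 2 values of 6.7 occupy positions 3–4 → average rank (3+4)/2 = 3.5.
Kai has value 8.3 → rank 5.

5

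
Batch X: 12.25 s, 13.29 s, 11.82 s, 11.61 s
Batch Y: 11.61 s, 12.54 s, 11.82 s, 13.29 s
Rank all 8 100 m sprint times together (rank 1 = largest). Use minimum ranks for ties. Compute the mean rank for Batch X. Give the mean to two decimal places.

4.25

Sorted (descending): 13.29, 13.29, 12.54, 12.25, 11.82, 11.82, 11.61, 11.61
The 2 values of 13.29 occupy positions 1–2 → each gets rank 1.
The 2 values of 11.82 occupy positions 5–6 → each gets rank 5.
The 2 values of 11.61 occupy positions 7–8 → each gets rank 7.
Batch X values → pooled ranks: 12.25→4, 13.29→1, 11.82→5, 11.61→7
Mean rank = (4 + 1 + 5 + 7) / 4 = 4.25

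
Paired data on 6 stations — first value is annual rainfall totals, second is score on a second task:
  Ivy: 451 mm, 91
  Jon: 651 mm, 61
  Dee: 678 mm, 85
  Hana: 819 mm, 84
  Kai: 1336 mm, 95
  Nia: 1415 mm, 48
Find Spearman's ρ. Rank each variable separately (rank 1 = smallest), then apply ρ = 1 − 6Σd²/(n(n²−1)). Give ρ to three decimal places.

-0.257

Ranks of variable 1: 1, 2, 3, 4, 5, 6
Ranks of variable 2: 5, 2, 4, 3, 6, 1
d = r₁ − r₂: -4, 0, -1, 1, -1, 5
d²: 16, 0, 1, 1, 1, 25; Σd² = 44
ρ = 1 − 6·44/(6·35) = 1 − 264/210 = -0.257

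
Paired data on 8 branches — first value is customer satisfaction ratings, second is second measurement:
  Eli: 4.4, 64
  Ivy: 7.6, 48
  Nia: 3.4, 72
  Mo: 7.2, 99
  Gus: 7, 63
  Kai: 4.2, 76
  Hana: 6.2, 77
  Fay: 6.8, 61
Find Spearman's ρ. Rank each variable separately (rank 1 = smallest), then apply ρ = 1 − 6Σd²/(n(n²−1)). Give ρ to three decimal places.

Ranks of variable 1: 3, 8, 1, 7, 6, 2, 4, 5
Ranks of variable 2: 4, 1, 5, 8, 3, 6, 7, 2
d = r₁ − r₂: -1, 7, -4, -1, 3, -4, -3, 3
d²: 1, 49, 16, 1, 9, 16, 9, 9; Σd² = 110
ρ = 1 − 6·110/(8·63) = 1 − 660/504 = -0.310

-0.310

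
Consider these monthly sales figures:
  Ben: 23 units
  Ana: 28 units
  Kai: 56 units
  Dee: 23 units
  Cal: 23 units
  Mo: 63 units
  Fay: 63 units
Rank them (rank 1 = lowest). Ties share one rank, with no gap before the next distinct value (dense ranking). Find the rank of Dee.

Sorted (ascending): 23, 23, 23, 28, 56, 63, 63
The 3 values of 23 share dense rank 1.
The 2 values of 63 share dense rank 4.
Remaining distinct values take the next consecutive integers.
Dee has value 23 units → rank 1.

1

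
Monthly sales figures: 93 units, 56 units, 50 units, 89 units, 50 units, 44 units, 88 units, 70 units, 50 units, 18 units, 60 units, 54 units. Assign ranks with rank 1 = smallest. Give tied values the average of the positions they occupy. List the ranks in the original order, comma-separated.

Sorted (ascending): 18, 44, 50, 50, 50, 54, 56, 60, 70, 88, 89, 93
The 3 values of 50 occupy positions 3–5 → average rank 4.

12, 7, 4, 11, 4, 2, 10, 9, 4, 1, 8, 6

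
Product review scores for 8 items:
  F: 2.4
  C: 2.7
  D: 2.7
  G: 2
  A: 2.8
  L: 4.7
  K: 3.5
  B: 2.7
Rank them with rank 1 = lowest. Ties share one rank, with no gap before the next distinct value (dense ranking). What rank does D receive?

Sorted (ascending): 2, 2.4, 2.7, 2.7, 2.7, 2.8, 3.5, 4.7
The 3 values of 2.7 share dense rank 3.
Remaining distinct values take the next consecutive integers.
D has value 2.7 → rank 3.

3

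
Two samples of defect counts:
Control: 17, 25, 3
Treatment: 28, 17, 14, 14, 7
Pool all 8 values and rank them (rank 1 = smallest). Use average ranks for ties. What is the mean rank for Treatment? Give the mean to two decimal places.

4.50

Sorted (ascending): 3, 7, 14, 14, 17, 17, 25, 28
The 2 values of 14 occupy positions 3–4 → average rank (3+4)/2 = 3.5.
The 2 values of 17 occupy positions 5–6 → average rank (5+6)/2 = 5.5.
Treatment values → pooled ranks: 28→8, 17→5.5, 14→3.5, 14→3.5, 7→2
Mean rank = (8 + 5.5 + 3.5 + 3.5 + 2) / 5 = 4.50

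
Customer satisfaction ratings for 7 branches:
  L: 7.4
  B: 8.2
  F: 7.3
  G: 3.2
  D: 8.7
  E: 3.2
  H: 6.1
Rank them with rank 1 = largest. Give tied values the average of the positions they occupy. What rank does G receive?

6.5

Sorted (descending): 8.7, 8.2, 7.4, 7.3, 6.1, 3.2, 3.2
The 2 values of 3.2 occupy positions 6–7 → average rank (6+7)/2 = 6.5.
G has value 3.2 → rank 6.5.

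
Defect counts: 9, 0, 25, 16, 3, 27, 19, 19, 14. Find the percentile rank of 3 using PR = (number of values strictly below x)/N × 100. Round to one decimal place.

11.1

N = 9.
Strictly below 3: 1. Equal to 3: 1.
PR = 1/9 × 100 = 11.1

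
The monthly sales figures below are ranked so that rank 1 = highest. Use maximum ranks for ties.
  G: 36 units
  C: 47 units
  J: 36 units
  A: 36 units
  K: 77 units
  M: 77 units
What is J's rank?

6

Sorted (descending): 77, 77, 47, 36, 36, 36
The 2 values of 77 occupy positions 1–2 → each gets rank 2.
The 3 values of 36 occupy positions 4–6 → each gets rank 6.
J has value 36 units → rank 6.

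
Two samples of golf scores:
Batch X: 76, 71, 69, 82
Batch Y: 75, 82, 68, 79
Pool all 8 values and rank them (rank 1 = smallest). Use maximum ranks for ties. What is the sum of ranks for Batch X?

18

Sorted (ascending): 68, 69, 71, 75, 76, 79, 82, 82
The 2 values of 82 occupy positions 7–8 → each gets rank 8.
Batch X values → pooled ranks: 76→5, 71→3, 69→2, 82→8
Rank sum = 5 + 3 + 2 + 8 = 18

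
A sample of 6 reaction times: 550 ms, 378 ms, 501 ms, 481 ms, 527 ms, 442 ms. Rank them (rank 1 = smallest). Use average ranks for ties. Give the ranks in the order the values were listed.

Sorted (ascending): 378, 442, 481, 501, 527, 550
No ties — each value takes its position as its rank.

6, 1, 4, 3, 5, 2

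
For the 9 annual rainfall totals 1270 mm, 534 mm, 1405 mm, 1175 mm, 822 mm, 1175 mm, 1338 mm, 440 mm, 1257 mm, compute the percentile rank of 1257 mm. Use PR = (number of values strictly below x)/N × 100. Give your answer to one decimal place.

55.6

N = 9.
Strictly below 1257: 5. Equal to 1257: 1.
PR = 5/9 × 100 = 55.6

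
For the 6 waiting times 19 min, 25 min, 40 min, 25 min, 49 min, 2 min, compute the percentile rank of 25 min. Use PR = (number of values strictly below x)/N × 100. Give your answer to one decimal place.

N = 6.
Strictly below 25: 2. Equal to 25: 2.
PR = 2/6 × 100 = 33.3

33.3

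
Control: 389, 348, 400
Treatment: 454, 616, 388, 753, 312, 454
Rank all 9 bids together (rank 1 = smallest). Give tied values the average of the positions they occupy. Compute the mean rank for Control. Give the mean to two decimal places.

3.67

Sorted (ascending): 312, 348, 388, 389, 400, 454, 454, 616, 753
The 2 values of 454 occupy positions 6–7 → average rank (6+7)/2 = 6.5.
Control values → pooled ranks: 389→4, 348→2, 400→5
Mean rank = (4 + 2 + 5) / 3 = 3.67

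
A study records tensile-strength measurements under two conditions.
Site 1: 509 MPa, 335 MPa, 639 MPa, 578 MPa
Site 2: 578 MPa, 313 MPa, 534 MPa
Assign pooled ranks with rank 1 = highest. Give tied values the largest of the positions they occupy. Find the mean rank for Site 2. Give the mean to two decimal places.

4.67

Sorted (descending): 639, 578, 578, 534, 509, 335, 313
The 2 values of 578 occupy positions 2–3 → each gets rank 3.
Site 2 values → pooled ranks: 578→3, 313→7, 534→4
Mean rank = (3 + 7 + 4) / 3 = 4.67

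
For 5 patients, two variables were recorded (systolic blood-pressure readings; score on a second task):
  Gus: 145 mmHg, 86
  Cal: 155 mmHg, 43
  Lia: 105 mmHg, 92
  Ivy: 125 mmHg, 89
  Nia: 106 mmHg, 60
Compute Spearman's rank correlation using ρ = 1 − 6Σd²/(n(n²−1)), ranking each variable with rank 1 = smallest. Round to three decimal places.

Ranks of variable 1: 4, 5, 1, 3, 2
Ranks of variable 2: 3, 1, 5, 4, 2
d = r₁ − r₂: 1, 4, -4, -1, 0
d²: 1, 16, 16, 1, 0; Σd² = 34
ρ = 1 − 6·34/(5·24) = 1 − 204/120 = -0.700

-0.700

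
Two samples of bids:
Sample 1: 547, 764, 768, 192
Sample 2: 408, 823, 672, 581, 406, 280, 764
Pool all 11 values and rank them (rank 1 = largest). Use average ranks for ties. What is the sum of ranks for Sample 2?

Sorted (descending): 823, 768, 764, 764, 672, 581, 547, 408, 406, 280, 192
The 2 values of 764 occupy positions 3–4 → average rank (3+4)/2 = 3.5.
Sample 2 values → pooled ranks: 408→8, 823→1, 672→5, 581→6, 406→9, 280→10, 764→3.5
Rank sum = 8 + 1 + 5 + 6 + 9 + 10 + 3.5 = 42.5

42.5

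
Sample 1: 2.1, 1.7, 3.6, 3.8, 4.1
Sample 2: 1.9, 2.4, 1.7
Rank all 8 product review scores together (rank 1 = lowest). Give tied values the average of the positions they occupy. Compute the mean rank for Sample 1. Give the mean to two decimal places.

Sorted (ascending): 1.7, 1.7, 1.9, 2.1, 2.4, 3.6, 3.8, 4.1
The 2 values of 1.7 occupy positions 1–2 → average rank (1+2)/2 = 1.5.
Sample 1 values → pooled ranks: 2.1→4, 1.7→1.5, 3.6→6, 3.8→7, 4.1→8
Mean rank = (4 + 1.5 + 6 + 7 + 8) / 5 = 5.30

5.30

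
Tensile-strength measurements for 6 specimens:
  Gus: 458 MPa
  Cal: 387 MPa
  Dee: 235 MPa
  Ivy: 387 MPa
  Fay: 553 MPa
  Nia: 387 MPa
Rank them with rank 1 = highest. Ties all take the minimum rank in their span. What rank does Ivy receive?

3

Sorted (descending): 553, 458, 387, 387, 387, 235
The 3 values of 387 occupy positions 3–5 → each gets rank 3.
Ivy has value 387 MPa → rank 3.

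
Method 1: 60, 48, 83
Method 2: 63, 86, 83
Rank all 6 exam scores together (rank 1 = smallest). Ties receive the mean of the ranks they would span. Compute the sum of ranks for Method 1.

7.5

Sorted (ascending): 48, 60, 63, 83, 83, 86
The 2 values of 83 occupy positions 4–5 → average rank (4+5)/2 = 4.5.
Method 1 values → pooled ranks: 60→2, 48→1, 83→4.5
Rank sum = 2 + 1 + 4.5 = 7.5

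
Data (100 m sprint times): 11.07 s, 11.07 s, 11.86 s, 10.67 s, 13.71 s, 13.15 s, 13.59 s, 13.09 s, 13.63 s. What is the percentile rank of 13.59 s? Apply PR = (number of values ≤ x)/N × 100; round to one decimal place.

77.8

N = 9.
Strictly below 13.59: 6. Equal to 13.59: 1.
PR = 7/9 × 100 = 77.8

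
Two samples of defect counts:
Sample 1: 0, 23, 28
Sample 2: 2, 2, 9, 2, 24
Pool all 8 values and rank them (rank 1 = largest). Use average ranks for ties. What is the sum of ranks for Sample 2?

24

Sorted (descending): 28, 24, 23, 9, 2, 2, 2, 0
The 3 values of 2 occupy positions 5–7 → average rank 6.
Sample 2 values → pooled ranks: 2→6, 2→6, 9→4, 2→6, 24→2
Rank sum = 6 + 6 + 4 + 6 + 2 = 24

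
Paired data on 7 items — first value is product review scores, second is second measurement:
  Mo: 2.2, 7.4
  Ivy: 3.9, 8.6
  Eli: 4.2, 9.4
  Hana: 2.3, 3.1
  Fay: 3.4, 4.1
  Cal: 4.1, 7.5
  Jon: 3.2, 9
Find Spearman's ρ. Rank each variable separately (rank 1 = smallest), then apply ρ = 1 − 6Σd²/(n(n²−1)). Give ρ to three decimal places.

Ranks of variable 1: 1, 5, 7, 2, 4, 6, 3
Ranks of variable 2: 3, 5, 7, 1, 2, 4, 6
d = r₁ − r₂: -2, 0, 0, 1, 2, 2, -3
d²: 4, 0, 0, 1, 4, 4, 9; Σd² = 22
ρ = 1 − 6·22/(7·48) = 1 − 132/336 = 0.607

0.607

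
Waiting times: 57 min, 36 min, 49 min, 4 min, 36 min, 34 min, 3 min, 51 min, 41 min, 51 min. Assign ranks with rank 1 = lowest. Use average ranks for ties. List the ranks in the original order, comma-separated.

Sorted (ascending): 3, 4, 34, 36, 36, 41, 49, 51, 51, 57
The 2 values of 36 occupy positions 4–5 → average rank (4+5)/2 = 4.5.
The 2 values of 51 occupy positions 8–9 → average rank (8+9)/2 = 8.5.

10, 4.5, 7, 2, 4.5, 3, 1, 8.5, 6, 8.5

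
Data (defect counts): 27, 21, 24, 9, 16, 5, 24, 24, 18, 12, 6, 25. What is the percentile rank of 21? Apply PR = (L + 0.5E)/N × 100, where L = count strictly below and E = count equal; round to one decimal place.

N = 12.
Strictly below 21: 6. Equal to 21: 1.
PR = (6 + 0.5·1)/12 × 100 = 54.2

54.2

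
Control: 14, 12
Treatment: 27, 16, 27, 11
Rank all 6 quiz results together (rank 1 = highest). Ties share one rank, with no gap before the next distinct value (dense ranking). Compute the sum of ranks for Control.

Sorted (descending): 27, 27, 16, 14, 12, 11
The 2 values of 27 share dense rank 1.
Remaining distinct values take the next consecutive integers.
Control values → pooled ranks: 14→3, 12→4
Rank sum = 3 + 4 = 7

7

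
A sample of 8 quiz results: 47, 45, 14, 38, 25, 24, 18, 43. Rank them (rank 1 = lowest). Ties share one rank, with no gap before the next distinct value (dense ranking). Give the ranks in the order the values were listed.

8, 7, 1, 5, 4, 3, 2, 6

Sorted (ascending): 14, 18, 24, 25, 38, 43, 45, 47
No ties — each value takes its position as its rank.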